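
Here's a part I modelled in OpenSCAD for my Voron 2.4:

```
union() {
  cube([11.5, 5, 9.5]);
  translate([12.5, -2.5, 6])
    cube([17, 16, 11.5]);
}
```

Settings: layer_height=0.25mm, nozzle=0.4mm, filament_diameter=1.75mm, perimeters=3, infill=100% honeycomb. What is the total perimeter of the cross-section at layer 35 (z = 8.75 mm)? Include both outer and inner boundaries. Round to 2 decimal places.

99.00 mm

At z = 8.75 mm: the 11.5×5 cube contributes its full rectangle (perimeter 33.00 mm); the 17×16 cube at (12.5, -2.5) contributes its full rectangle (perimeter 66.00 mm); Merging all regions: the 2 present regions are separate (no shared area or edge), so areas and boundary lengths simply add and each stays a separate island — boundary = 99.00 mm. Overall, the cross-section has 2 separate islands. Total boundary length (outer) = 99.00 mm.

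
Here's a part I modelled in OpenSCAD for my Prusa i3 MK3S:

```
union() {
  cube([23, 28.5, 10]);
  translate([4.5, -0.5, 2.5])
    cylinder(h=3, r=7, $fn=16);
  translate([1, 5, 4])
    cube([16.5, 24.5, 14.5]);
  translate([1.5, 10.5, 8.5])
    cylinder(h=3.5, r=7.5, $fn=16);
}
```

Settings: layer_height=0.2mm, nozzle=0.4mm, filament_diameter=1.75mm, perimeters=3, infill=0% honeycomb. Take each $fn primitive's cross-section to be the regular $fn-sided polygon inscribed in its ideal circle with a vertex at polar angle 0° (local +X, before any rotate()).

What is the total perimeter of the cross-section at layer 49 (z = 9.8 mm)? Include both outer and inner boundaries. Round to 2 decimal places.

At z = 9.8 mm: the cube is present — its section is the full 23×28.5 rectangle (perimeter 103.00 mm); the cylinder at (4.5, -0.5) is not intersected at this z (z outside [2.5, 5.5]); the cube at (1, 5) (footprint 16.5×24.5) is included at this height (perimeter 82.00 mm); the r=7.5 cylinder at (1.5, 10.5) gives a regular 16-gon of circumradius 7.5 (constant along its height) (perimeter = 2·16·7.500·sin(180°/16) = 46.82 mm); Combining (union): the regions partially overlap (shared area 495.91 mm²), so the edge portions inside another operand are dropped and the merged outline is re-measured after clipping — boundary = 110.95 mm. Overall, the cross-section is a single solid region. Total boundary length (outer) = 110.95 mm.

110.95 mm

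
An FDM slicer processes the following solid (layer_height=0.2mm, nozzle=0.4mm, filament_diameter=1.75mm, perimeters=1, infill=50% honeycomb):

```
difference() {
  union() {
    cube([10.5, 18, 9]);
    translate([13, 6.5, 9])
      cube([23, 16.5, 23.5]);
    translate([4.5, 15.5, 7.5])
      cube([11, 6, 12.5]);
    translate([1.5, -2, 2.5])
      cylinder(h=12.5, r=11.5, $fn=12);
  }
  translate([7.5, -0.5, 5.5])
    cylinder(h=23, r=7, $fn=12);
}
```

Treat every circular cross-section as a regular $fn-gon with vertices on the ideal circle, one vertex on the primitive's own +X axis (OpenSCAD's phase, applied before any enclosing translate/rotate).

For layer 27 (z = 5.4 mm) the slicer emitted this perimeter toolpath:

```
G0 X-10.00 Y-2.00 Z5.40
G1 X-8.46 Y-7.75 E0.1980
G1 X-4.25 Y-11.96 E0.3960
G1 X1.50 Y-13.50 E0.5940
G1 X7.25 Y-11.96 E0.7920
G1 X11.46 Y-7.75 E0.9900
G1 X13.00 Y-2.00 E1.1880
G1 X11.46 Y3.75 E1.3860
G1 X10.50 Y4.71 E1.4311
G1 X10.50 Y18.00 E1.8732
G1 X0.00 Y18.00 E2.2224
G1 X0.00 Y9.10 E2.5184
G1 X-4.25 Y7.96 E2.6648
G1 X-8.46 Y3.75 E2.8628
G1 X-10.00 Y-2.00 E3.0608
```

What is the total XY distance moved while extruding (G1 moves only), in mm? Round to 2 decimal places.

Sum the Euclidean lengths of each G1 segment: total = 92.03 mm.

92.03 mm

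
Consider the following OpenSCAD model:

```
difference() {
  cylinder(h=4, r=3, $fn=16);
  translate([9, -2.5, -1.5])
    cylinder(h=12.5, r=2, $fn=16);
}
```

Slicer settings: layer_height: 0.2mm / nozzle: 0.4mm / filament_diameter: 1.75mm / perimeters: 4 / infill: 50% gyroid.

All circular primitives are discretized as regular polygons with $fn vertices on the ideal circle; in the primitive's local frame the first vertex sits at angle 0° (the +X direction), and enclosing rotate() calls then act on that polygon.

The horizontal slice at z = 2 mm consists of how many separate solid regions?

1

At z = 2 mm: the r=3 cylinder gives a regular 16-gon of circumradius 3 (constant along its height); the r=2 cylinder at (9, -2.5) gives a regular 16-gon of circumradius 2 (constant along its height); Taking the first minus the rest: starting from the r=3 cylinder, the r=2 cylinder at (9, -2.5) misses the remaining region (no effect) — 1 connected region. The result has 1 disconnected region.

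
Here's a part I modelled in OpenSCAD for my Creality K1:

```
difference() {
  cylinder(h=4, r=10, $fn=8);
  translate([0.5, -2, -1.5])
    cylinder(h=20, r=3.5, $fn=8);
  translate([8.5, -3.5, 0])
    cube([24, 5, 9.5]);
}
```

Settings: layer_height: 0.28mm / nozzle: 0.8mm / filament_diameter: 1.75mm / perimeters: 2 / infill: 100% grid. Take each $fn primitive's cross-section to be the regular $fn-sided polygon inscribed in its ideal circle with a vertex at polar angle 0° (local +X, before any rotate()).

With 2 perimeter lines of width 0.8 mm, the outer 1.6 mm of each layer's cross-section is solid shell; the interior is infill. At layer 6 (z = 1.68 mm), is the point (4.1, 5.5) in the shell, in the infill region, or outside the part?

infill

At z = 1.68 mm: the cylinder: section is a regular 8-gon, circumradius r=10; the r=3.5 cylinder at (0.5, -2) contributes a regular 8-gon of circumradius 3.5; the 24×5 cube at (8.5, -3.5) contributes its full rectangle; After the difference (first − rest): starting from the r=10 cylinder, the r=3.5 cylinder at (0.5, -2) lies wholly inside it (removes its full 34.65 mm² and its 21.43 mm outline becomes a hole wall); the 24×5 cube at (8.5, -3.5) partially overlaps it — only the 4.50 mm² overlap (of its 120.00 mm²) is removed, clipping the outline — 1 connected region with 1 hole. Overall, the cross-section is one region with 1 hole. The nearest boundary edge runs (0.00, 10.00)→(7.07, 7.07); distance from the point to it = 2.59 mm. The point is inside the cross-section and 2.59 mm from the nearest boundary — more than the 1.6 mm shell width (2 × 0.8), so it's in the infill interior.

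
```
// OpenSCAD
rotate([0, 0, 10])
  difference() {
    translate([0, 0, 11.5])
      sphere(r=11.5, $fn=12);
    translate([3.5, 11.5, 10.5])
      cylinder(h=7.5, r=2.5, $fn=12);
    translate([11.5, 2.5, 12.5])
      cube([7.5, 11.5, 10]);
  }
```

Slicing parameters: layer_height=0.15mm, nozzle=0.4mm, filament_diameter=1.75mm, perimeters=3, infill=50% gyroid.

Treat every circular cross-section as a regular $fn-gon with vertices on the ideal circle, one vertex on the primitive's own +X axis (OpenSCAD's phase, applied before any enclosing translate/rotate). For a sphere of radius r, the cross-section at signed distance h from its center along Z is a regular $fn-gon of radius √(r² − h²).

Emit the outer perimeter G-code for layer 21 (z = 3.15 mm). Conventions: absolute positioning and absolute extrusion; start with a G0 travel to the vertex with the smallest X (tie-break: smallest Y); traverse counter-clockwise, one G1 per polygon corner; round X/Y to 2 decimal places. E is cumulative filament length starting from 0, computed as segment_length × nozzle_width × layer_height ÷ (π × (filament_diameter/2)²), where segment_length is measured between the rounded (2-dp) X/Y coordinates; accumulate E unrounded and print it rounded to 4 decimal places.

At z = 3.15 mm: the r=11.5 sphere contributes a regular 12-gon of circumradius √(11.5²−8.35²) = 7.907; the cylinder at (3.5, 11.5) is not intersected at this z (z outside [10.5, 18]); the cube at (11.5, 2.5) is absent (z outside [12.5, 22.5]); After the difference (first − rest): none of the subtracted shapes is present at this height, so the r=11.5 sphere is unchanged — 1 connected region; (whole slice rotated 10° about Z — lengths, areas and connectivity unchanged). The outline is a single polygon with 12 vertices. Extrusion per mm of travel: 0.4 × 0.15 / (π × 0.875²) = 0.024945. Accumulating E over each segment gives final E = 1.2253.

G0 X-7.79 Y-1.37 Z3.15
G1 X-6.06 Y-5.08 E0.1021
G1 X-2.70 Y-7.43 E0.2044
G1 X1.37 Y-7.79 E0.3063
G1 X5.08 Y-6.06 E0.4084
G1 X7.43 Y-2.70 E0.5107
G1 X7.79 Y1.37 E0.6126
G1 X6.06 Y5.08 E0.7147
G1 X2.70 Y7.43 E0.8170
G1 X-1.37 Y7.79 E0.9190
G1 X-5.08 Y6.06 E1.0211
G1 X-7.43 Y2.70 E1.1233
G1 X-7.79 Y-1.37 E1.2253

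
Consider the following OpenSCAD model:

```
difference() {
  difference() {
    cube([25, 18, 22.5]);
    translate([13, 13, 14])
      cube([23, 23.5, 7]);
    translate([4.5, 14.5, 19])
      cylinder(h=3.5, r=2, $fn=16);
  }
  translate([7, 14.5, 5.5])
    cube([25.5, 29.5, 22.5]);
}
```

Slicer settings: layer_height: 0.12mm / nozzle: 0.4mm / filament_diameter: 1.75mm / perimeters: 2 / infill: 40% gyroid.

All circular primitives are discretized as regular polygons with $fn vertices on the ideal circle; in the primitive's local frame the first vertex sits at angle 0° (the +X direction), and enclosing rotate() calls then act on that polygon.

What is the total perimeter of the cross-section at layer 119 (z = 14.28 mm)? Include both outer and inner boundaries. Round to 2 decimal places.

At z = 14.28 mm: the 25×18 cube contributes its full rectangle (perimeter 86.00 mm); the 23×23.5 cube at (13, 13) contributes its full rectangle (perimeter 93.00 mm); the cylinder at (4.5, 14.5) does not reach this height (z outside [19, 22.5]); Subtracting the remaining from the first: starting from the 25×18 cube, the 23×23.5 cube at (13, 13) partially overlaps it — only the 60.00 mm² overlap (of its 540.50 mm²) is removed, clipping the outline — boundary = 86.00 mm; the 25.5×29.5 cube at (7, 14.5) contributes its full rectangle (perimeter 110.00 mm); Subtracting the remaining from the first: starting from that combined region, the 25.5×29.5 cube at (7, 14.5) partially overlaps it — only the 21.00 mm² overlap (of its 752.25 mm²) is removed, clipping the outline — boundary = 86.00 mm. Overall, the cross-section is a single solid region. Total boundary length (outer) = 86.00 mm.

86.00 mm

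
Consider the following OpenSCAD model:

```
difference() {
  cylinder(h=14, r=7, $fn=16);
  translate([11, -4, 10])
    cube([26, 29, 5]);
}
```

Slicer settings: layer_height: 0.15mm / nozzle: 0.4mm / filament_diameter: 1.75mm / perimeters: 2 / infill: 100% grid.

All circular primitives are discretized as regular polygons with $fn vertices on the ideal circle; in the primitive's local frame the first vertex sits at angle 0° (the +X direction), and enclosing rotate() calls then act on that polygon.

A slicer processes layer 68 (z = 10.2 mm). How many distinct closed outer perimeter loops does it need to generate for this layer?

1

At z = 10.2 mm: the cylinder: section is a regular 16-gon, circumradius r=7; the cube at (11, -4) (footprint 26×29) is included at this height; After the difference (first − rest): starting from the r=7 cylinder, the 26×29 cube at (11, -4) misses the remaining region (no effect) — 1 connected region. The result has 1 disconnected region.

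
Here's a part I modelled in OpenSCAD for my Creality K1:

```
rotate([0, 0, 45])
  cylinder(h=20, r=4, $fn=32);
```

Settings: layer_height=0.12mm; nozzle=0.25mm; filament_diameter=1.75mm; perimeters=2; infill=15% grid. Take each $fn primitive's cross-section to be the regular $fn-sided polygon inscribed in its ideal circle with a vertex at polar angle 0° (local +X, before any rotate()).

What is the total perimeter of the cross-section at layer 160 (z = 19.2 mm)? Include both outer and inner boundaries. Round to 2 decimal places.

At z = 19.2 mm: the r=4 cylinder contributes a regular 32-gon of circumradius 4 (perimeter = 2·32·4.000·sin(180°/32) = 25.09 mm); (rotated 45° about Z; rotation is an isometry so areas/perimeters/island counts are preserved). Overall, the cross-section is a single solid region. Total boundary length (outer) = 25.09 mm.

25.09 mm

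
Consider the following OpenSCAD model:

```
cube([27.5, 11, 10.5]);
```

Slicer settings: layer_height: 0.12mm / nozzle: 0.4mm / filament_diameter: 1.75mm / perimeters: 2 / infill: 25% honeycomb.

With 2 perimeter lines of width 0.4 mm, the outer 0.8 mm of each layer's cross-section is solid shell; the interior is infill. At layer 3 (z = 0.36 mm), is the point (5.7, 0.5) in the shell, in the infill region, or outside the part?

shell

At z = 0.36 mm: the cube (footprint 27.5×11) is included at this height. Overall, the cross-section is a single solid region. The nearest boundary edge runs (0.00, 0.00)→(27.50, 0.00); distance from the point to it = 0.50 mm. The point is inside the cross-section, 0.50 mm from the nearest boundary — within the 0.8 mm shell band (2 × 0.4).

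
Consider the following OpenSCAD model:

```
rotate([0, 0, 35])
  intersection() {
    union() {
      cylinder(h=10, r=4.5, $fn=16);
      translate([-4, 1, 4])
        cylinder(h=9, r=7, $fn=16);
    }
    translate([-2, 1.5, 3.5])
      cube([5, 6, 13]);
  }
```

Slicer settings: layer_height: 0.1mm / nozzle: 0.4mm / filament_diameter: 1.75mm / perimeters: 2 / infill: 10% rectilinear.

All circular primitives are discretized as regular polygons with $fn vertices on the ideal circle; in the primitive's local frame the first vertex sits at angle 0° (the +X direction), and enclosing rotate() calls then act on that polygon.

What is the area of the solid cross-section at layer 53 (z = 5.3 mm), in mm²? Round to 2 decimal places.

At z = 5.3 mm: the r=4.5 cylinder gives a regular 16-gon of circumradius 4.5 (constant along its height) (area = (16/2)·4.500²·sin(360°/16) = 61.99 mm²); the cylinder at (-4, 1): section is a regular 16-gon, circumradius r=7 (area = (16/2)·7.000²·sin(360°/16) = 150.01 mm²); Combining (union): the regions partially overlap — summed areas 212.01 mm² minus the doubly-counted overlap 51.11 mm² gives 160.90 mm² — area = 160.90 mm²; the cube at (-2, 1.5) (footprint 5×6) is included at this height (area 30.00 mm²); Keeping only the common overlap: the 5×6 cube at (-2, 1.5) partially overlaps that combined region; clipping to the common part keeps 21.98 mm² — area = 21.98 mm²; (whole slice rotated 35° about Z — lengths, areas and connectivity unchanged). Overall, the cross-section is a single solid region. Net area = 21.98 mm².

21.98 mm²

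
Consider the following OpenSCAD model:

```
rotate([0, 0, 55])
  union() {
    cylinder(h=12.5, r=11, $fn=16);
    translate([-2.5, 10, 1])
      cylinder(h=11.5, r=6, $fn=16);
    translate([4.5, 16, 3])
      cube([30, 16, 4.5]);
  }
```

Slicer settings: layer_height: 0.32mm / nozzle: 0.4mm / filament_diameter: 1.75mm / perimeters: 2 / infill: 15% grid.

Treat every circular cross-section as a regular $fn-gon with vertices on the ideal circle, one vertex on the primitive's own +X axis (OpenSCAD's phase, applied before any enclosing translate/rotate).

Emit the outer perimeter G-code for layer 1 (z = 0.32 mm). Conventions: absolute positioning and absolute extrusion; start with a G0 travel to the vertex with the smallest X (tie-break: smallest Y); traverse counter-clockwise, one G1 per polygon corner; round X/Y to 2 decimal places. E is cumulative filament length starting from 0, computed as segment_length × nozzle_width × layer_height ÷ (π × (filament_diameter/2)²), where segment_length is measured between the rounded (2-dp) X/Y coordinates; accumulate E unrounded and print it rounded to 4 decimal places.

At z = 0.32 mm: the cylinder: section is a regular 16-gon, circumradius r=11; the cylinder at (-2.5, 10) is not intersected at this z (z outside [1, 12.5]); the cube at (4.5, 16) is absent (z outside [3, 7.5]); Taking the union: only the r=11 cylinder is present, so the union is just that shape — 1 connected region; (whole slice rotated 55° about Z — lengths, areas and connectivity unchanged). The outline is a single polygon with 16 vertices. Extrusion per mm of travel: 0.4 × 0.32 / (π × 0.875²) = 0.053216. Accumulating E over each segment gives final E = 3.6544.

G0 X-10.83 Y-1.91 Z0.32
G1 X-9.28 Y-5.91 E0.2283
G1 X-6.31 Y-9.01 E0.4568
G1 X-2.38 Y-10.74 E0.6853
G1 X1.91 Y-10.83 E0.9136
G1 X5.91 Y-9.28 E1.1419
G1 X9.01 Y-6.31 E1.3704
G1 X10.74 Y-2.38 E1.5989
G1 X10.83 Y1.91 E1.8272
G1 X9.28 Y5.91 E2.0555
G1 X6.31 Y9.01 E2.2840
G1 X2.38 Y10.74 E2.5125
G1 X-1.91 Y10.83 E2.7408
G1 X-5.91 Y9.28 E2.9691
G1 X-9.01 Y6.31 E3.1976
G1 X-10.74 Y2.38 E3.4261
G1 X-10.83 Y-1.91 E3.6544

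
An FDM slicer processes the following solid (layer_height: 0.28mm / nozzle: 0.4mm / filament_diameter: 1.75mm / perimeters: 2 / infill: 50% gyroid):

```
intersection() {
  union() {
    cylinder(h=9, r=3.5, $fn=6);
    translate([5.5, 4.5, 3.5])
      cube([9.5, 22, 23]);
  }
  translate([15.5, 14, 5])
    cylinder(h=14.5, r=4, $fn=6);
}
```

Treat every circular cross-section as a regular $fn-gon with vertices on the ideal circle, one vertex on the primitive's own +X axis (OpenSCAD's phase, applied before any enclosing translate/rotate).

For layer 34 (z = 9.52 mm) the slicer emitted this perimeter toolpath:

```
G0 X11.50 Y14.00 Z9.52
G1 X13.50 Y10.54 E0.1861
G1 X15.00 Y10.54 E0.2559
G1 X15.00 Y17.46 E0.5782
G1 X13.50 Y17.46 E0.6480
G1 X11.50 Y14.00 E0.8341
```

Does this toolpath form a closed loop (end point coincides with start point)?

Start point (G0): (11.50, 14.00). End point (last G1): the path returns to the start — closed.

yes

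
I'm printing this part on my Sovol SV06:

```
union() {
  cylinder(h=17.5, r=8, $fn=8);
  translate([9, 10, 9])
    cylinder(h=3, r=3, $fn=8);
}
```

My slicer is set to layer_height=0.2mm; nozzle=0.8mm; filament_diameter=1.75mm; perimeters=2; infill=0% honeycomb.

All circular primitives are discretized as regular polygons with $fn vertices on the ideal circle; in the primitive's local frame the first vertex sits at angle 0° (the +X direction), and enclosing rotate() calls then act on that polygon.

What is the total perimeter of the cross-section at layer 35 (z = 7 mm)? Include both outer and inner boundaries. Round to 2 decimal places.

At z = 7 mm: the r=8 cylinder contributes a regular 8-gon of circumradius 8 (perimeter = 2·8·8.000·sin(180°/8) = 48.98 mm); the cylinder at (9, 10) is not intersected at this z (z outside [9, 12]); Taking the union: only the r=8 cylinder is present, so the union is just that shape — boundary = 48.98 mm. Overall, the cross-section is a single solid region. Total boundary length (outer) = 48.98 mm.

48.98 mm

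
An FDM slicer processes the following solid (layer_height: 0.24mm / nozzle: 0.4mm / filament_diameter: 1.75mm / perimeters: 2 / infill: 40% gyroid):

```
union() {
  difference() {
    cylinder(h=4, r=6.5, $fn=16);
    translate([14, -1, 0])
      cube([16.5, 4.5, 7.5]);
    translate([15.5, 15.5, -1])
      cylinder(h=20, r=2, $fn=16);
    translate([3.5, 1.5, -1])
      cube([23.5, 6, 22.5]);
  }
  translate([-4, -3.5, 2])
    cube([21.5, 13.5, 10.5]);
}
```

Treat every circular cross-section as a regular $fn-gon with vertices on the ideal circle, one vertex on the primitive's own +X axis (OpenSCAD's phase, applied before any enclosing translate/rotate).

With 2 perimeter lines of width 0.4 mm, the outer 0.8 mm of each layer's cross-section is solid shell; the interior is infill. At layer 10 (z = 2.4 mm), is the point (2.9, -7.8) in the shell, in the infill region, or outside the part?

outside

At z = 2.4 mm: the r=6.5 cylinder gives a regular 16-gon of circumradius 6.5 (constant along its height); the cube at (14, -1) (footprint 16.5×4.5) is included at this height; the cylinder at (15.5, 15.5): section is a regular 16-gon, circumradius r=2; the cube at (3.5, 1.5) (footprint 23.5×6) is included at this height; Subtracting the remaining from the first: starting from the r=6.5 cylinder, the 16.5×4.5 cube at (14, -1) misses the remaining region (no effect); the r=2 cylinder at (15.5, 15.5) misses the remaining region (no effect); the 23.5×6 cube at (3.5, 1.5) partially overlaps it — only the 6.77 mm² overlap (of its 141.00 mm²) is removed, clipping the outline — 1 connected region; the cube at (-4, -3.5) (footprint 21.5×13.5) is included at this height; Merging all regions: the regions partially overlap (shared area 84.73 mm²), so overlapping operands fuse into one piece — 1 connected region. Overall, the cross-section is a single solid region. The nearest boundary edge runs (4.60, -4.60)→(2.49, -6.01); distance from the point to it = 1.84 mm. The point is not inside any of the regions above, so it lies outside the cross-section (1.84 mm from the nearest boundary).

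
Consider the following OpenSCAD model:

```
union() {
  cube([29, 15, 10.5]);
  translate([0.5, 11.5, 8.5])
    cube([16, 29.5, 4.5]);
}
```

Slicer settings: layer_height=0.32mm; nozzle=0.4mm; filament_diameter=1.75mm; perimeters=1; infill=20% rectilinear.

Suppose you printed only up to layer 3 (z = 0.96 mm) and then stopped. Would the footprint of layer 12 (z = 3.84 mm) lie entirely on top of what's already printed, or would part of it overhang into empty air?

Compare the two slices. At z = 0.96: the cube is present — its section is the full 29×15 rectangle (area 435.00 mm²); the cube at (0.5, 11.5) is absent (z outside [8.5, 13]); Merging all regions: only the 29×15 cube is present, so the union is just that shape — area = 435.00 mm². At z = 3.84: the 29×15 cube contributes its full rectangle (area 435.00 mm²); the cube at (0.5, 11.5) is not intersected at this z (z outside [8.5, 13]); Taking the union: only the 29×15 cube is present, so the union is just that shape — area = 435.00 mm². Checking containment: the cross-section at z = 3.84 is a subset of the cross-section at z = 0.96.

entirely on top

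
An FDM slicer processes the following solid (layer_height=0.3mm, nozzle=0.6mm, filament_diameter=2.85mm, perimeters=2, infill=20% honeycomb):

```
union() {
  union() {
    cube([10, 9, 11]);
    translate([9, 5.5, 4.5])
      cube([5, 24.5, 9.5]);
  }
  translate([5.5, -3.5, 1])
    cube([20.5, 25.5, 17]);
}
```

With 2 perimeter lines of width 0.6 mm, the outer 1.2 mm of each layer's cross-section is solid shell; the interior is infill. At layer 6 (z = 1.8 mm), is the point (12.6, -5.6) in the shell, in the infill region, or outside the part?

outside

At z = 1.8 mm: the 10×9 cube contributes its full rectangle; the cube at (9, 5.5) does not reach this height (z outside [4.5, 14]); Combining (union): only the 10×9 cube is present, so the union is just that shape — 1 connected region; the cube at (5.5, -3.5) (footprint 20.5×25.5) is included at this height; Merging all regions: the regions partially overlap (shared area 40.50 mm²), so overlapping operands fuse into one piece — 1 connected region. Overall, the cross-section is a single solid region. The nearest boundary edge runs (26.00, -3.50)→(5.50, -3.50); distance from the point to it = 2.10 mm. The point is not inside any of the regions above, so it lies outside the cross-section (2.10 mm from the nearest boundary).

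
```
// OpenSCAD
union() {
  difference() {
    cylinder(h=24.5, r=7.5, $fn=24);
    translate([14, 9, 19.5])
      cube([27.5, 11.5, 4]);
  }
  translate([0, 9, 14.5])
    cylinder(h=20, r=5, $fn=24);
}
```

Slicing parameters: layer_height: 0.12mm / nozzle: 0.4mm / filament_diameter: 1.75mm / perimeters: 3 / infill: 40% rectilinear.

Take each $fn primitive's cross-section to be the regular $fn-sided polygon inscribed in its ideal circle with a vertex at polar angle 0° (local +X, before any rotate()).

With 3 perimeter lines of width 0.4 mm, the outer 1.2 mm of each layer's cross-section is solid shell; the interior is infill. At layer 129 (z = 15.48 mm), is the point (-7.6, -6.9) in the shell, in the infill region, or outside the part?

At z = 15.48 mm: the cylinder: section is a regular 24-gon, circumradius r=7.5; the cube at (14, 9) is not intersected at this z (z outside [19.5, 23.5]); Taking the first minus the rest: none of the subtracted shapes is present at this height, so the r=7.5 cylinder is unchanged — 1 connected region; the r=5 cylinder at (0, 9) gives a regular 24-gon of circumradius 5 (constant along its height); Combining (union): the regions partially overlap (shared area 19.61 mm²), so overlapping operands fuse into one piece — 1 connected region. Overall, the cross-section is a single solid region. The nearest boundary edge runs (-5.30, -5.30)→(-6.50, -3.75); distance from the point to it = 2.79 mm. The point is not inside any of the regions above, so it lies outside the cross-section (2.79 mm from the nearest boundary).

outside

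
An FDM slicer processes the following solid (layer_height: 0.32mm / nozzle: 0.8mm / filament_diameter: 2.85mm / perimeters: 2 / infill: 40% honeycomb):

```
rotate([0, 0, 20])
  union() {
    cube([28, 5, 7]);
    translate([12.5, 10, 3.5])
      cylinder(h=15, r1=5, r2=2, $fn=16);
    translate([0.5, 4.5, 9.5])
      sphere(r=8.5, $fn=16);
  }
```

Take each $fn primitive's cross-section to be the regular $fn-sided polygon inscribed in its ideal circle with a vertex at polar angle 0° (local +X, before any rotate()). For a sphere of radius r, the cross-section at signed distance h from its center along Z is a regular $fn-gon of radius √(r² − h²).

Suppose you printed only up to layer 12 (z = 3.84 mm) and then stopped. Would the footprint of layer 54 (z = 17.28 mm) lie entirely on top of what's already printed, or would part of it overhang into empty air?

entirely on top

Compare the two slices. At z = 3.84: the cube is present — its section is the full 28×5 rectangle (area 140.00 mm²); the cone at (12.5, 10): at t=0.023 of its height the radius interpolates to r₁+(r₂−r₁)t = 4.932, giving a regular 16-gon of that circumradius (area = (16/2)·4.932²·sin(360°/16) = 74.47 mm²); the r=8.5 sphere at (0.5, 4.5) slices to a regular 16-gon of circumradius 6.341 (√(r²−h²) with h=5.66 from center) (area = (16/2)·6.341²·sin(360°/16) = 123.12 mm²); Merging all regions: the regions partially overlap — summed areas 337.58 mm² minus the doubly-counted overlap 31.16 mm² gives 306.42 mm² — area = 306.42 mm²; (rotated 20° about Z; rotation is an isometry so areas/perimeters/island counts are preserved). At z = 17.28: the cube is not intersected at this z (z outside [0, 7]); the cone at (12.5, 10): at t=0.919 of its height the radius interpolates to r₁+(r₂−r₁)t = 2.244, giving a regular 16-gon of that circumradius (area = (16/2)·2.244²·sin(360°/16) = 15.42 mm²); the r=8.5 sphere at (0.5, 4.5) contributes a regular 16-gon of circumradius √(8.5²−7.78²) = 3.424 (area = (16/2)·3.424²·sin(360°/16) = 35.89 mm²); Combining (union): the 2 present regions are separate (no shared area or edge), so areas and boundary lengths simply add and each stays a separate island — area = 51.30 mm²; (whole slice rotated 20° about Z — lengths, areas and connectivity unchanged). Checking containment: the cross-section at z = 17.28 is a subset of the cross-section at z = 3.84.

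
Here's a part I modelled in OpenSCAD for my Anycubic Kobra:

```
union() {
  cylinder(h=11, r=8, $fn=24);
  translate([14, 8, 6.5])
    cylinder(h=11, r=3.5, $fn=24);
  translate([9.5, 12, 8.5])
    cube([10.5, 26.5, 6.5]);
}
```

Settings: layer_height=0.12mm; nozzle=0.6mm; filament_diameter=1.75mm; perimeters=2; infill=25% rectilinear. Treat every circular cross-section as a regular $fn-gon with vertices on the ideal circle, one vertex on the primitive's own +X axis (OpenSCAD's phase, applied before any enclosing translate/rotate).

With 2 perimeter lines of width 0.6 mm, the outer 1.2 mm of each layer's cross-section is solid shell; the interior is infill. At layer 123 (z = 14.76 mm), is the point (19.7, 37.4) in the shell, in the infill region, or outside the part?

shell

At z = 14.76 mm: the cylinder is absent (z outside [0, 11]); the cylinder at (14, 8): section is a regular 24-gon, circumradius r=3.5; the cube at (9.5, 12) is present — its section is the full 10.5×26.5 rectangle; Taking the union: the 2 present regions are separate (no shared area or edge), so areas and boundary lengths simply add and each stays a separate island — 2 connected regions. Overall, the cross-section has 2 separate islands. The nearest boundary edge runs (20.00, 38.50)→(20.00, 12.00); distance from the point to it = 0.30 mm. (Shell/infill is judged within the island containing the point — the largest one.) The point is inside the cross-section, 0.30 mm from the nearest boundary — within the 1.2 mm shell band (2 × 0.6).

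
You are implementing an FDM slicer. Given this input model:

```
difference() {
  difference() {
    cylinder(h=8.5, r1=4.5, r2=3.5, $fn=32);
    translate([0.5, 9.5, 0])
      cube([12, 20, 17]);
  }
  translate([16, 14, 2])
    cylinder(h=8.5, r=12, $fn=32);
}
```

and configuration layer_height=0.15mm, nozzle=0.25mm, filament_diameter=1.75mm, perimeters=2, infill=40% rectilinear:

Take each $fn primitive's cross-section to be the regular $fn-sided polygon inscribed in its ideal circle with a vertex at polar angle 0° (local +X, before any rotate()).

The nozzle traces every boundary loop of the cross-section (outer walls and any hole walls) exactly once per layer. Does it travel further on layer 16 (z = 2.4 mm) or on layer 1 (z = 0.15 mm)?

Layer 16 (z = 2.4): the cone (r1=4.5→r2=3.5) has section circumradius 4.218 here — a regular 32-gon (perimeter = 2·32·4.218·sin(180°/32) = 26.46 mm); the cube at (0.5, 9.5) is present — its section is the full 12×20 rectangle (perimeter 64.00 mm); Taking the first minus the rest: starting from the cone, the 12×20 cube at (0.5, 9.5) misses the remaining region (no effect) — boundary = 26.46 mm; the r=12 cylinder at (16, 14) gives a regular 32-gon of circumradius 12 (constant along its height) (perimeter = 2·32·12.000·sin(180°/32) = 75.28 mm); Taking the first minus the rest: starting from that combined region, the r=12 cylinder at (16, 14) misses the remaining region (no effect) — boundary = 26.46 mm. So its perimeter = 26.46 mm. Layer 1 (z = 0.15): the cone (r1=4.5→r2=3.5) has section circumradius 4.482 here — a regular 32-gon (perimeter = 2·32·4.482·sin(180°/32) = 28.12 mm); the 12×20 cube at (0.5, 9.5) contributes its full rectangle (perimeter 64.00 mm); Taking the first minus the rest: starting from the cone, the 12×20 cube at (0.5, 9.5) misses the remaining region (no effect) — boundary = 28.12 mm; the cylinder at (16, 14) is not intersected at this z (z outside [2, 10.5]); Taking the first minus the rest: none of the subtracted shapes is present at this height, so the result so far is unchanged — boundary = 28.12 mm. So its perimeter = 28.12 mm. Layer 1 is larger (28.12 vs 26.46 mm).

layer 1 (z = 0.15 mm)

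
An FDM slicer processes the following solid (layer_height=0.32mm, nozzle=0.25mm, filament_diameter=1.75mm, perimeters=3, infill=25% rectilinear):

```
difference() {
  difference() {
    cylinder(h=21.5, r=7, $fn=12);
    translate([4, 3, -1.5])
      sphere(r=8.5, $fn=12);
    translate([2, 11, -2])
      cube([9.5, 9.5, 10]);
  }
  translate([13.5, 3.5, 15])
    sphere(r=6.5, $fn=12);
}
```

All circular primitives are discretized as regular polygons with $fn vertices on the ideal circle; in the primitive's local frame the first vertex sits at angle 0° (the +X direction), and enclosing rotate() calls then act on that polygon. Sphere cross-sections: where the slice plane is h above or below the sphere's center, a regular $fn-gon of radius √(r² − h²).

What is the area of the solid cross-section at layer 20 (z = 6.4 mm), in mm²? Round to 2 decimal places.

122.62 mm²

At z = 6.4 mm: the r=7 cylinder contributes a regular 12-gon of circumradius 7 (area = (12/2)·7.000²·sin(360°/12) = 147.00 mm²); the r=8.5 sphere at (4, 3) contributes a regular 12-gon of circumradius √(8.5²−7.9²) = 3.137 (area = (12/2)·3.137²·sin(360°/12) = 29.52 mm²); the cube at (2, 11) is present — its section is the full 9.5×9.5 rectangle (area 90.25 mm²); Taking the first minus the rest: starting from the r=7 cylinder (147.00 mm²), the r=8.5 sphere at (4, 3) partially overlaps it — only the 24.38 mm² overlap (of its 29.52 mm²) is removed, clipping the outline; the 9.5×9.5 cube at (2, 11) misses the remaining region (no effect) — area = 122.62 mm²; the sphere at (13.5, 3.5) does not reach this height (|z−center|=8.600 > r=6.5); Taking the first minus the rest: none of the subtracted shapes is present at this height, so the result so far is unchanged — area = 122.62 mm². Overall, the cross-section is a single solid region. Net area = 122.62 mm².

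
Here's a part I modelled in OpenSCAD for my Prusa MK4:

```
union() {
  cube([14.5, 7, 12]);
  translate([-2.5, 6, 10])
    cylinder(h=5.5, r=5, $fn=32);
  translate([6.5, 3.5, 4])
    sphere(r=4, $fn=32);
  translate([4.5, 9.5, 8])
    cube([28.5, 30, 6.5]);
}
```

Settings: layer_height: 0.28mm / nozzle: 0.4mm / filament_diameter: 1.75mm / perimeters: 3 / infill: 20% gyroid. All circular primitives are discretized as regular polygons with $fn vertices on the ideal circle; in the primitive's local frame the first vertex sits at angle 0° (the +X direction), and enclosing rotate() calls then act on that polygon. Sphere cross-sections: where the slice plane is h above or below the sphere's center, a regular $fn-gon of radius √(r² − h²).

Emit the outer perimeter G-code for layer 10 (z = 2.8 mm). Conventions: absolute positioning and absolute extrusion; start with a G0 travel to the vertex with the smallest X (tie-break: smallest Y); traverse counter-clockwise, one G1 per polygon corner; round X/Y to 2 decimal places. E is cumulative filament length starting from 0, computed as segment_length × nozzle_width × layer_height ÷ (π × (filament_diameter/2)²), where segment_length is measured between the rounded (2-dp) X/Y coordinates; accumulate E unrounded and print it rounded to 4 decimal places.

G0 X0.00 Y0.00 Z2.80
G1 X4.99 Y0.00 E0.2324
G1 X5.04 Y-0.03 E0.2351
G1 X5.76 Y-0.24 E0.2700
G1 X6.50 Y-0.32 E0.3047
G1 X7.24 Y-0.24 E0.3393
G1 X7.96 Y-0.03 E0.3742
G1 X8.01 Y0.00 E0.3769
G1 X14.50 Y0.00 E0.6791
G1 X14.50 Y7.00 E1.0051
G1 X8.01 Y7.00 E1.3073
G1 X7.96 Y7.03 E1.3100
G1 X7.24 Y7.24 E1.3449
G1 X6.50 Y7.32 E1.3796
G1 X5.76 Y7.24 E1.4143
G1 X5.04 Y7.03 E1.4492
G1 X4.99 Y7.00 E1.4519
G1 X0.00 Y7.00 E1.6842
G1 X0.00 Y0.00 E2.0102

At z = 2.8 mm: the cube is present — its section is the full 14.5×7 rectangle; the cylinder at (-2.5, 6) is absent (z outside [10, 15.5]); the sphere at (6.5, 3.5): section is a regular 32-gon, circumradius = √(r²−h²) = √(4²−1.2²) = 3.816; the cube at (4.5, 9.5) is absent (z outside [8, 14.5]); Combining (union): the regions partially overlap (shared area 44.23 mm²), so overlapping operands fuse into one piece — 1 connected region. The outline is a single polygon with 18 vertices. Extrusion per mm of travel: 0.4 × 0.28 / (π × 0.875²) = 0.046564. Accumulating E over each segment gives final E = 2.0102.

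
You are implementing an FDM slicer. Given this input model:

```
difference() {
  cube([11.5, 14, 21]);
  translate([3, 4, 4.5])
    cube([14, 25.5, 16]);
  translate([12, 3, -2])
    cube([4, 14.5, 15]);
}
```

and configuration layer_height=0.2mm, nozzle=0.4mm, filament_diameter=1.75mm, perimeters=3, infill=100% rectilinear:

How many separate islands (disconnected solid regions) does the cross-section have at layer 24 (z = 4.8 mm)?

1

At z = 4.8 mm: the 11.5×14 cube contributes its full rectangle; the cube at (3, 4) is present — its section is the full 14×25.5 rectangle; the cube at (12, 3) (footprint 4×14.5) is included at this height; Subtracting the remaining from the first: starting from the 11.5×14 cube, the 14×25.5 cube at (3, 4) partially overlaps it — only the 85.00 mm² overlap (of its 357.00 mm²) is removed, clipping the outline; the 4×14.5 cube at (12, 3) misses the remaining region (no effect) — 1 connected region. Overall, the cross-section is a single solid region. Island count = 1.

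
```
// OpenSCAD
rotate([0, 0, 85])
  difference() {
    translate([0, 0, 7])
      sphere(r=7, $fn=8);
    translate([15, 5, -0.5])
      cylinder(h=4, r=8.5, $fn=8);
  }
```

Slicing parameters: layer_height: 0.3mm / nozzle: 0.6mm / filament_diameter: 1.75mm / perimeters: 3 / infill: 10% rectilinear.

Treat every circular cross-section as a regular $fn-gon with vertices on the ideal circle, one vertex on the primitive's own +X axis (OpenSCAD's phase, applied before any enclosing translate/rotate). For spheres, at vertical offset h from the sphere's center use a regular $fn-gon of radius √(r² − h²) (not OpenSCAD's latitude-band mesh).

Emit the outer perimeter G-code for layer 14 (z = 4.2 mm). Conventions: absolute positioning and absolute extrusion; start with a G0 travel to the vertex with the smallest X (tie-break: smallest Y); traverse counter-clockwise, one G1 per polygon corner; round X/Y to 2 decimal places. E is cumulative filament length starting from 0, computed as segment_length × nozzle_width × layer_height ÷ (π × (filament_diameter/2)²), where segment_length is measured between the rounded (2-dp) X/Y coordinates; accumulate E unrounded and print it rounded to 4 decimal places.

At z = 4.2 mm: the r=7 sphere contributes a regular 8-gon of circumradius √(7²−2.8²) = 6.416; the cylinder at (15, 5) does not reach this height (z outside [-0.5, 3.5]); Subtracting the remaining from the first: none of the subtracted shapes is present at this height, so the r=7 sphere is unchanged — 1 connected region; (whole slice rotated 85° about Z — lengths, areas and connectivity unchanged). The outline is a single polygon with 8 vertices. Extrusion per mm of travel: 0.6 × 0.3 / (π × 0.875²) = 0.074835. Accumulating E over each segment gives final E = 2.9381.

G0 X-6.39 Y0.56 Z4.20
G1 X-4.91 Y-4.12 E0.3673
G1 X-0.56 Y-6.39 E0.7345
G1 X4.12 Y-4.91 E1.1018
G1 X6.39 Y-0.56 E1.4690
G1 X4.91 Y4.12 E1.8364
G1 X0.56 Y6.39 E2.2036
G1 X-4.12 Y4.91 E2.5709
G1 X-6.39 Y0.56 E2.9381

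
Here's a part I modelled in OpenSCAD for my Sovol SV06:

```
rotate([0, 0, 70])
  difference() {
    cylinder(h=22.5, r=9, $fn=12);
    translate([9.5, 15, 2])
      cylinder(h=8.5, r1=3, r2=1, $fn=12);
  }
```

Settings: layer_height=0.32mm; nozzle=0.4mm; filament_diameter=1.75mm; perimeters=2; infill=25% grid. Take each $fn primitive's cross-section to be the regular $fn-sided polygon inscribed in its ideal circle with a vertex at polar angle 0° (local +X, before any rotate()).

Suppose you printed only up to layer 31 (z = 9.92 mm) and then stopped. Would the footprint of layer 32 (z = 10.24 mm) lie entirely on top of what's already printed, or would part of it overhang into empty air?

Compare the two slices. At z = 9.92: the cylinder: section is a regular 12-gon, circumradius r=9 (area = (12/2)·9.000²·sin(360°/12) = 243.00 mm²); the cone at (9.5, 15) contributes a regular 12-gon of circumradius 1.136 (interpolated between r1=3 and r2=1 at t=0.932) (area = (12/2)·1.136²·sin(360°/12) = 3.87 mm²); After the difference (first − rest): starting from the r=9 cylinder (243.00 mm²), the cone at (9.5, 15) misses the remaining region (no effect) — area = 243.00 mm²; (rotated 70° about Z; rotation is an isometry so areas/perimeters/island counts are preserved). At z = 10.24: the r=9 cylinder contributes a regular 12-gon of circumradius 9 (area = (12/2)·9.000²·sin(360°/12) = 243.00 mm²); the cone at (9.5, 15) contributes a regular 12-gon of circumradius 1.061 (interpolated between r1=3 and r2=1 at t=0.969) (area = (12/2)·1.061²·sin(360°/12) = 3.38 mm²); Taking the first minus the rest: starting from the r=9 cylinder (243.00 mm²), the cone at (9.5, 15) misses the remaining region (no effect) — area = 243.00 mm²; (rotated 70° about Z; rotation is an isometry so areas/perimeters/island counts are preserved). Checking containment: the cross-section at z = 10.24 is a subset of the cross-section at z = 9.92.

entirely on top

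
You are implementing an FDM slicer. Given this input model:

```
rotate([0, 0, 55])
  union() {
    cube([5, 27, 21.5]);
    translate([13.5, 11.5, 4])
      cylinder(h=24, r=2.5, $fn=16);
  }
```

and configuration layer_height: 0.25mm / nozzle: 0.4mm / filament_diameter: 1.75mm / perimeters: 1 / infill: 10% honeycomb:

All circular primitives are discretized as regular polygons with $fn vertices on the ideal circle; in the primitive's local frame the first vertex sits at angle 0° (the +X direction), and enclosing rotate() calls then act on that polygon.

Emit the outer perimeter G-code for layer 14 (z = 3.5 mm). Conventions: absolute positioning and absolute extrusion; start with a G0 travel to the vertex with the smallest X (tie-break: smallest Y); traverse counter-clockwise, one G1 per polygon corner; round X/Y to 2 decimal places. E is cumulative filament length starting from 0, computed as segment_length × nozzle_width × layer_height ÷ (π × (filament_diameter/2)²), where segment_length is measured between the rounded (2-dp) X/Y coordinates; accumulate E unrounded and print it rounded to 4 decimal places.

G0 X-22.12 Y15.49 Z3.50
G1 X0.00 Y0.00 E1.1227
G1 X2.87 Y4.10 E1.3308
G1 X-19.25 Y19.58 E2.4533
G1 X-22.12 Y15.49 E2.6610

At z = 3.5 mm: the 5×27 cube contributes its full rectangle; the cylinder at (13.5, 11.5) is not intersected at this z (z outside [4, 28]); Merging all regions: only the 5×27 cube is present, so the union is just that shape — 1 connected region; (whole slice rotated 55° about Z — lengths, areas and connectivity unchanged). The outline is a single polygon with 4 vertices. Extrusion per mm of travel: 0.4 × 0.25 / (π × 0.875²) = 0.041575. Accumulating E over each segment gives final E = 2.6610.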